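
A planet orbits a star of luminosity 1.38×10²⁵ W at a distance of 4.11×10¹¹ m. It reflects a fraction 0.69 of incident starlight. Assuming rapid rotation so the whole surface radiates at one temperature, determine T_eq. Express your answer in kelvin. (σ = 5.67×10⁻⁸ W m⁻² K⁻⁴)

T_eq ≈ 54.6 K

Flux: S = L/(4πd²) = 1.38×10²⁵/(4π×(4.11×10¹¹)²) = 6.50 W m⁻².
Energy balance: absorbed = emitted ⇒ πR²·S(1−A) = 4πR²·σT_eq⁴, so T_eq⁴ = S(1−A)/(4σ).
T_eq = [6.50 × 0.31 / (4 × 5.67×10⁻⁸)]^(1/4) = (8.89×10⁶)^(1/4) = 54.6 K.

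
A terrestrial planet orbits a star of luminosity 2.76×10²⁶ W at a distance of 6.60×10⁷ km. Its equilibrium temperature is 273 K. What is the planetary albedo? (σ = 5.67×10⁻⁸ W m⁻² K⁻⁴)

d = 6.60×10⁷ km = 6.60×10¹⁰ m.
Flux: S = L/(4πd²) = 2.76×10²⁶/(4π×(6.60×10¹⁰)²) = 5040 W m⁻².
From T_eq⁴ = S(1−A)/(4σ): 1−A = 4σT_eq⁴/S.
1−A = 4 × 5.67×10⁻⁸ × (273)⁴ / 5040 = 0.250.

A ≈ 0.75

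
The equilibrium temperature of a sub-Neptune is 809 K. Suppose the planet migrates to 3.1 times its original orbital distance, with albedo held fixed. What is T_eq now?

T_eq ∝ L^(1/4) · d^(−1/2).
T′ = 809 / 3.1^(1/2) = 459 K.

T_eq ≈ 459 K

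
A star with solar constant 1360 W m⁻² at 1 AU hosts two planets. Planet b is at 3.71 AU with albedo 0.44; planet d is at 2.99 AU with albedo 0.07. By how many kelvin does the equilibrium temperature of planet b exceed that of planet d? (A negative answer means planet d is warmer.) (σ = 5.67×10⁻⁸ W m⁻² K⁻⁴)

ΔT ≈ -33.1 K

T_eq = [S₀(1−A)/(4σd²)]^(1/4), so T ∝ (1−A)^(1/4) / √d.
T₁ = [1360×0.56/(4×5.67×10⁻⁸×3.71²)]^(1/4) = 124.98 K.
T₂ = [1360×0.93/(4×5.67×10⁻⁸×2.99²)]^(1/4) = 158.04 K.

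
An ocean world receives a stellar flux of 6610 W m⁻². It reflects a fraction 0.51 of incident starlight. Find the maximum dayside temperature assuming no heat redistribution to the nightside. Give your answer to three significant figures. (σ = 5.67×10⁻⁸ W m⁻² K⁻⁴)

With no redistribution each surface element balances locally: S(1−A) = σT⁴.
T = [6610 × 0.49 / 5.67×10⁻⁸]^(1/4) = (5.71×10¹⁰)^(1/4) = 489 K.

T_ss ≈ 489 K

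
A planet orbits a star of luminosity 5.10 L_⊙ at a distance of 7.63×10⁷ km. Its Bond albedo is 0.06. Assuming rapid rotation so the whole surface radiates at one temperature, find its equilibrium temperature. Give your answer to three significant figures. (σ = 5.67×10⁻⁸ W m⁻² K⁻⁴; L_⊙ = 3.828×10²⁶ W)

T_eq ≈ 577 K

d = 7.63×10⁷ km = 7.63×10¹⁰ m.
L = 5.10 × 3.828×10²⁶ = 1.95×10²⁷ W.
Flux: S = L/(4πd²) = 1.95×10²⁷/(4π×(7.63×10¹⁰)²) = 2.67×10⁴ W m⁻².
Energy balance: absorbed = emitted ⇒ πR²·S(1−A) = 4πR²·σT_eq⁴, so T_eq⁴ = S(1−A)/(4σ).
T_eq = [2.67×10⁴ × 0.94 / (4 × 5.67×10⁻⁸)]^(1/4) = (1.11×10¹¹)^(1/4) = 577 K.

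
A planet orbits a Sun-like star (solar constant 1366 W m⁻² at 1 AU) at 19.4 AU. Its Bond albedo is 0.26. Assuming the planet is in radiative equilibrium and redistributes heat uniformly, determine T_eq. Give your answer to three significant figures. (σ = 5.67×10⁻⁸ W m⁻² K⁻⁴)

Flux at 19.4 AU: S = 1366/19.4² = 3.63 W m⁻².
Energy balance: absorbed = emitted ⇒ πR²·S(1−A) = 4πR²·σT_eq⁴, so T_eq⁴ = S(1−A)/(4σ).
T_eq = [3.63 × 0.74 / (4 × 5.67×10⁻⁸)]^(1/4) = (1.18×10⁷)^(1/4) = 58.7 K.

T_eq ≈ 58.7 K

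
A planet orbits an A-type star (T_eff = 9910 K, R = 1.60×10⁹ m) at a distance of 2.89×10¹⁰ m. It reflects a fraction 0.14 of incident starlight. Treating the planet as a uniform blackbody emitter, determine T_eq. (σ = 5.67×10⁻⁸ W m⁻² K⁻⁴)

T_eq ≈ 1590 K

L = 4πR_⋆²σT_⋆⁴ = 4π(1.60×10⁹)² × 5.67×10⁻⁸ × (9910)⁴ = 1.76×10²⁸ W.
S = L/(4πd²) = 1.68×10⁶ W m⁻².
Energy balance: absorbed = emitted ⇒ πR²·S(1−A) = 4πR²·σT_eq⁴, so T_eq⁴ = S(1−A)/(4σ).
T_eq = [1.68×10⁶ × 0.86 / (4 × 5.67×10⁻⁸)]^(1/4) = (6.36×10¹²)^(1/4) = 1590 K.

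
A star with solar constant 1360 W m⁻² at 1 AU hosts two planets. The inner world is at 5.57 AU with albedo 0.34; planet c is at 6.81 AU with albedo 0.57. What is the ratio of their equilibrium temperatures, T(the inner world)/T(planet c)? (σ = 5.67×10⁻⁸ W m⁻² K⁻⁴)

T₁/T₂ ≈ 1.231

T_eq = [S₀(1−A)/(4σd²)]^(1/4), so T ∝ (1−A)^(1/4) / √d.
T₁ = [1360×0.66/(4×5.67×10⁻⁸×5.57²)]^(1/4) = 106.28 K.
T₂ = [1360×0.43/(4×5.67×10⁻⁸×6.81²)]^(1/4) = 86.35 K.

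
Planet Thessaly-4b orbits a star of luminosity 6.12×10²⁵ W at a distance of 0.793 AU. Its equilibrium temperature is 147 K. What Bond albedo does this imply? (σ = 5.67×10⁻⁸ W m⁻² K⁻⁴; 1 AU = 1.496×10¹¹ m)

A ≈ 0.69

d = 0.793 AU = 1.19×10¹¹ m.
Flux: S = L/(4πd²) = 6.12×10²⁵/(4π×(1.19×10¹¹)²) = 346 W m⁻².
From T_eq⁴ = S(1−A)/(4σ): 1−A = 4σT_eq⁴/S.
1−A = 4 × 5.67×10⁻⁸ × (147)⁴ / 346 = 0.306.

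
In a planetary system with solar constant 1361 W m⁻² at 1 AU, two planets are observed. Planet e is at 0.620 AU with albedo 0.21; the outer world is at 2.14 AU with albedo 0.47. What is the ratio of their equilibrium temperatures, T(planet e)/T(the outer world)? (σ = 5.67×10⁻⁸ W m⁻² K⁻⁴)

T_eq = [S₀(1−A)/(4σd²)]^(1/4), so T ∝ (1−A)^(1/4) / √d.
T₁ = [1361×0.79/(4×5.67×10⁻⁸×0.620²)]^(1/4) = 333.25 K.
T₂ = [1361×0.53/(4×5.67×10⁻⁸×2.14²)]^(1/4) = 162.34 K.

T₁/T₂ ≈ 2.053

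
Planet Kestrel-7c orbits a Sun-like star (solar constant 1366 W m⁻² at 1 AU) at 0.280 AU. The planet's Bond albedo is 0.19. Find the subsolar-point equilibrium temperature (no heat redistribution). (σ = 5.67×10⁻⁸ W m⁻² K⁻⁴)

Flux at 0.280 AU: S = 1366/0.280² = 1.74×10⁴ W m⁻².
At the subsolar point the surface absorbs S(1−A) and emits σT⁴ per unit area — no factor of 4, since only the local patch is in balance.
T = [1.74×10⁴ × 0.81 / 5.67×10⁻⁸]^(1/4) = (2.49×10¹¹)^(1/4) = 706 K.

T_ss ≈ 706 K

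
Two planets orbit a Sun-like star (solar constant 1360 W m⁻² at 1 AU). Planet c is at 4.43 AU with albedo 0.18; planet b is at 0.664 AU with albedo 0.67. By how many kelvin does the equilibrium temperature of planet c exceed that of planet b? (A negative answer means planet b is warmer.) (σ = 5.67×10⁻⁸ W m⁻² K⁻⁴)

ΔT ≈ -133.0 K

T_eq = [S₀(1−A)/(4σd²)]^(1/4), so T ∝ (1−A)^(1/4) / √d.
T₁ = [1360×0.82/(4×5.67×10⁻⁸×4.43²)]^(1/4) = 125.81 K.
T₂ = [1360×0.33/(4×5.67×10⁻⁸×0.664²)]^(1/4) = 258.83 K.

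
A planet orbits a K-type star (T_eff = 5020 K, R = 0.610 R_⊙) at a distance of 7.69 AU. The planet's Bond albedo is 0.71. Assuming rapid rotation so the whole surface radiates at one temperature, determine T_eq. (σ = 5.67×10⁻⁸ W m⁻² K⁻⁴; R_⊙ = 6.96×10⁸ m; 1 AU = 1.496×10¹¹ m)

T_eq ≈ 50.0 K

R_⋆ = 0.610 × 6.96×10⁸ = 4.25×10⁸ m.
d = 7.69 AU = 1.15×10¹² m.
L = 4πR_⋆²σT_⋆⁴ = 4π(4.25×10⁸)² × 5.67×10⁻⁸ × (5020)⁴ = 8.16×10²⁵ W.
S = L/(4πd²) = 4.90 W m⁻².
Energy balance: absorbed = emitted ⇒ πR²·S(1−A) = 4πR²·σT_eq⁴, so T_eq⁴ = S(1−A)/(4σ).
T_eq = [4.90 × 0.29 / (4 × 5.67×10⁻⁸)]^(1/4) = (6.27×10⁶)^(1/4) = 50.0 K.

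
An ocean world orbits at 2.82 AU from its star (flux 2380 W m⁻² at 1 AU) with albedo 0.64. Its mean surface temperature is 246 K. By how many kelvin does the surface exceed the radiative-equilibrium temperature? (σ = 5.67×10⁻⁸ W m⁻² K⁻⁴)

ΔT ≈ 98.4 K

S = 2380/2.82² = 299.3 W m⁻².
T_eq = [S(1−A)/(4σ)]^(1/4) = [299.3×0.36/(4×5.67×10⁻⁸)]^(1/4) = 147.6 K.
ΔT = T_surf − T_eq = 246 − 147.6.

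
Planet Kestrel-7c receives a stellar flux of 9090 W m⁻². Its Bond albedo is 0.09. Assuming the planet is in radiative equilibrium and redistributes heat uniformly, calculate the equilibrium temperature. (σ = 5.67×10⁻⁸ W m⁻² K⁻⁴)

Energy balance: absorbed = emitted ⇒ πR²·S(1−A) = 4πR²·σT_eq⁴, so T_eq⁴ = S(1−A)/(4σ).
T_eq = [9090 × 0.91 / (4 × 5.67×10⁻⁸)]^(1/4) = (3.65×10¹⁰)^(1/4) = 437 K.

T_eq ≈ 437 K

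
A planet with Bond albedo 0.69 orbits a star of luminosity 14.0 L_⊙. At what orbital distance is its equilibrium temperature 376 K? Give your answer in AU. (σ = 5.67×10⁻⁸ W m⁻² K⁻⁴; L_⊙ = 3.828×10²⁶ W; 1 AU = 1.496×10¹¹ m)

L = 14.0 × 3.828×10²⁶ = 5.36×10²⁷ W.
From T_eq⁴ = L(1−A)/(16πσd²): d = √[L(1−A)/(16πσT_eq⁴)].
d = √[5.36×10²⁷ × 0.31 / (16π × 5.67×10⁻⁸ × (376)⁴)] = 1.71×10¹¹ m = 1.14 AU.

d ≈ 1.14 AU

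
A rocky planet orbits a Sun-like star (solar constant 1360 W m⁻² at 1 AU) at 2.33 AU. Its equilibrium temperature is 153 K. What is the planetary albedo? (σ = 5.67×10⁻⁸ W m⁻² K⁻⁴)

Flux at 2.33 AU: S = 1360/2.33² = 251 W m⁻².
From T_eq⁴ = S(1−A)/(4σ): 1−A = 4σT_eq⁴/S.
1−A = 4 × 5.67×10⁻⁸ × (153)⁴ / 251 = 0.496.

A ≈ 0.50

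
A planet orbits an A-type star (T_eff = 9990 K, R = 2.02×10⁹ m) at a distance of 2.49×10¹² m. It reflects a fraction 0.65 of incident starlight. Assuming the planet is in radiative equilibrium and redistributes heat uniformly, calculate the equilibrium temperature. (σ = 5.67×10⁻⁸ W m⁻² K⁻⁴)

T_eq ≈ 155 K

L = 4πR_⋆²σT_⋆⁴ = 4π(2.02×10⁹)² × 5.67×10⁻⁸ × (9990)⁴ = 2.90×10²⁸ W.
S = L/(4πd²) = 372 W m⁻².
Energy balance: absorbed = emitted ⇒ πR²·S(1−A) = 4πR²·σT_eq⁴, so T_eq⁴ = S(1−A)/(4σ).
T_eq = [372 × 0.35 / (4 × 5.67×10⁻⁸)]^(1/4) = (5.74×10⁸)^(1/4) = 155 K.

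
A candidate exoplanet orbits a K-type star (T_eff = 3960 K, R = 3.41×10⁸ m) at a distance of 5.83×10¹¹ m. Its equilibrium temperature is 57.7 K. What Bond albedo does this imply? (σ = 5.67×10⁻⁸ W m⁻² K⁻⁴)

L = 4πR_⋆²σT_⋆⁴ = 4π(3.41×10⁸)² × 5.67×10⁻⁸ × (3960)⁴ = 2.04×10²⁵ W.
S = L/(4πd²) = 4.77 W m⁻².
From T_eq⁴ = S(1−A)/(4σ): 1−A = 4σT_eq⁴/S.
1−A = 4 × 5.67×10⁻⁸ × (57.7)⁴ / 4.77 = 0.527.

A ≈ 0.47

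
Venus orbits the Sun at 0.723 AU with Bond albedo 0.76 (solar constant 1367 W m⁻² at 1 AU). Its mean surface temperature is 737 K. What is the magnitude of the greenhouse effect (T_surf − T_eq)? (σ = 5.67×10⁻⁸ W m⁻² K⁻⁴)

ΔT ≈ 507.6 K

S = 1367/0.723² = 2615 W m⁻².
T_eq = [S(1−A)/(4σ)]^(1/4) = [2615×0.24/(4×5.67×10⁻⁸)]^(1/4) = 229.4 K.
ΔT = T_surf − T_eq = 737 − 229.4.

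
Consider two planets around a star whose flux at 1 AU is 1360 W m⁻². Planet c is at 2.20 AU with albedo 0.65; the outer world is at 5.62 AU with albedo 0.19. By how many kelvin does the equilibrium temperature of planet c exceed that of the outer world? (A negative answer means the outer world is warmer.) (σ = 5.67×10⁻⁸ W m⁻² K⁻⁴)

ΔT ≈ 32.9 K

T_eq = [S₀(1−A)/(4σd²)]^(1/4), so T ∝ (1−A)^(1/4) / √d.
T₁ = [1360×0.35/(4×5.67×10⁻⁸×2.20²)]^(1/4) = 144.30 K.
T₂ = [1360×0.81/(4×5.67×10⁻⁸×5.62²)]^(1/4) = 111.36 K.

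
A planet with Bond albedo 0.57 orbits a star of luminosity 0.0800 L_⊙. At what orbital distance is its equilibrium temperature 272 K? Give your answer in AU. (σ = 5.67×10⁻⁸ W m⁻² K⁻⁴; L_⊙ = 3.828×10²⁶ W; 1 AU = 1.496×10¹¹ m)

d ≈ 0.194 AU

L = 0.0800 × 3.828×10²⁶ = 3.06×10²⁵ W.
From T_eq⁴ = L(1−A)/(16πσd²): d = √[L(1−A)/(16πσT_eq⁴)].
d = √[3.06×10²⁵ × 0.43 / (16π × 5.67×10⁻⁸ × (272)⁴)] = 2.91×10¹⁰ m = 0.194 AU.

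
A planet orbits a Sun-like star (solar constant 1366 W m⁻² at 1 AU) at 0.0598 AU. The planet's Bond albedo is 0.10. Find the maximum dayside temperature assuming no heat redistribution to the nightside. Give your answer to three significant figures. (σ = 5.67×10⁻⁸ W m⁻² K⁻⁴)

Flux at 0.0598 AU: S = 1366/0.0598² = 3.82×10⁵ W m⁻².
With no redistribution each surface element balances locally: S(1−A) = σT⁴.
T = [3.82×10⁵ × 0.90 / 5.67×10⁻⁸]^(1/4) = (6.06×10¹²)^(1/4) = 1570 K.

T_ss ≈ 1570 K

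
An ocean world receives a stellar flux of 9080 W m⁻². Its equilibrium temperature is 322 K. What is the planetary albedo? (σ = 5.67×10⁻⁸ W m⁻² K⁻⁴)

From T_eq⁴ = S(1−A)/(4σ): 1−A = 4σT_eq⁴/S.
1−A = 4 × 5.67×10⁻⁸ × (322)⁴ / 9080 = 0.269.

A ≈ 0.73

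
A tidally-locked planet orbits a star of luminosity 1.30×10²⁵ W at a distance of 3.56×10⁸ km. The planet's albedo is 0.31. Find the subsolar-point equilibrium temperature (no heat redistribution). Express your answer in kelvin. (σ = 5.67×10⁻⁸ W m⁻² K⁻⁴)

T_ss ≈ 99.8 K

d = 3.56×10⁸ km = 3.56×10¹¹ m.
Flux: S = L/(4πd²) = 1.30×10²⁵/(4π×(3.56×10¹¹)²) = 8.16 W m⁻².
At the subsolar point the surface absorbs S(1−A) and emits σT⁴ per unit area — no factor of 4, since only the local patch is in balance.
T = [8.16 × 0.69 / 5.67×10⁻⁸]^(1/4) = (9.93×10⁷)^(1/4) = 99.8 K.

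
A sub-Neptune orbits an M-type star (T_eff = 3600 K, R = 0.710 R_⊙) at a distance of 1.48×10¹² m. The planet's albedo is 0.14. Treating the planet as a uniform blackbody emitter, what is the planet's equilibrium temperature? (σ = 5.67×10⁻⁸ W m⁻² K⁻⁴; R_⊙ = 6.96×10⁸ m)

T_eq ≈ 44.8 K

R_⋆ = 0.710 × 6.96×10⁸ = 4.94×10⁸ m.
L = 4πR_⋆²σT_⋆⁴ = 4π(4.94×10⁸)² × 5.67×10⁻⁸ × (3600)⁴ = 2.92×10²⁵ W.
S = L/(4πd²) = 1.06 W m⁻².
Energy balance: absorbed = emitted ⇒ πR²·S(1−A) = 4πR²·σT_eq⁴, so T_eq⁴ = S(1−A)/(4σ).
T_eq = [1.06 × 0.86 / (4 × 5.67×10⁻⁸)]^(1/4) = (4.03×10⁶)^(1/4) = 44.8 K.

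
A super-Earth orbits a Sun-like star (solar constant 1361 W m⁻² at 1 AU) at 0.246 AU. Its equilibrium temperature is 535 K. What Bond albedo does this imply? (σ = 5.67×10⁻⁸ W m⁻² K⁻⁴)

Flux at 0.246 AU: S = 1361/0.246² = 2.25×10⁴ W m⁻².
From T_eq⁴ = S(1−A)/(4σ): 1−A = 4σT_eq⁴/S.
1−A = 4 × 5.67×10⁻⁸ × (535)⁴ / 2.25×10⁴ = 0.826.

A ≈ 0.17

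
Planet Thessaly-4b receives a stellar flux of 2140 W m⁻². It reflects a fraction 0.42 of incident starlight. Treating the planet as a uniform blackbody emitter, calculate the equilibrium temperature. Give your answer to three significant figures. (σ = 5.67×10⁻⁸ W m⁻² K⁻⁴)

Energy balance: absorbed = emitted ⇒ πR²·S(1−A) = 4πR²·σT_eq⁴, so T_eq⁴ = S(1−A)/(4σ).
T_eq = [2140 × 0.58 / (4 × 5.67×10⁻⁸)]^(1/4) = (5.47×10⁹)^(1/4) = 272 K.

T_eq ≈ 272 K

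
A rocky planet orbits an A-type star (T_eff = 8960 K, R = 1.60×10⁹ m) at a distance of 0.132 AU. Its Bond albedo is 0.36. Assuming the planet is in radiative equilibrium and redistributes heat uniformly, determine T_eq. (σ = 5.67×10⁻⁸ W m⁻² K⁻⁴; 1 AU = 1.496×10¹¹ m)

d = 0.132 AU = 1.97×10¹⁰ m.
L = 4πR_⋆²σT_⋆⁴ = 4π(1.60×10⁹)² × 5.67×10⁻⁸ × (8960)⁴ = 1.18×10²⁸ W.
S = L/(4πd²) = 2.40×10⁶ W m⁻².
Energy balance: absorbed = emitted ⇒ πR²·S(1−A) = 4πR²·σT_eq⁴, so T_eq⁴ = S(1−A)/(4σ).
T_eq = [2.40×10⁶ × 0.64 / (4 × 5.67×10⁻⁸)]^(1/4) = (6.77×10¹²)^(1/4) = 1610 K.

T_eq ≈ 1610 K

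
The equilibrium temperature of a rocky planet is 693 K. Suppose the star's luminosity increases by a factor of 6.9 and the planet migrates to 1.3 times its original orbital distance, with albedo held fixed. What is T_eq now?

T_eq ≈ 985 K

T_eq ∝ L^(1/4) · d^(−1/2).
T′ = 693 × 6.9^(1/4) / 1.3^(1/2) = 985 K.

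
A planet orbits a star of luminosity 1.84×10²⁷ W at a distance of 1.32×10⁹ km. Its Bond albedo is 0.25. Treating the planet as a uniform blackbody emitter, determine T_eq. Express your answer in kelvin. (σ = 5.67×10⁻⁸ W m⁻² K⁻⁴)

d = 1.32×10⁹ km = 1.32×10¹² m.
Flux: S = L/(4πd²) = 1.84×10²⁷/(4π×(1.32×10¹²)²) = 84.0 W m⁻².
Energy balance: absorbed = emitted ⇒ πR²·S(1−A) = 4πR²·σT_eq⁴, so T_eq⁴ = S(1−A)/(4σ).
T_eq = [84.0 × 0.75 / (4 × 5.67×10⁻⁸)]^(1/4) = (2.78×10⁸)^(1/4) = 129 K.

T_eq ≈ 129 K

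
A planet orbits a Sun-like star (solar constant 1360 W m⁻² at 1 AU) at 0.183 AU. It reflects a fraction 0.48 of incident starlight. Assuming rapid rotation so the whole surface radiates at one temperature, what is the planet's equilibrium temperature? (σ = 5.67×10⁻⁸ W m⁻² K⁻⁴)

T_eq ≈ 552 K

Flux at 0.183 AU: S = 1360/0.183² = 4.06×10⁴ W m⁻².
Energy balance: absorbed = emitted ⇒ πR²·S(1−A) = 4πR²·σT_eq⁴, so T_eq⁴ = S(1−A)/(4σ).
T_eq = [4.06×10⁴ × 0.52 / (4 × 5.67×10⁻⁸)]^(1/4) = (9.31×10¹⁰)^(1/4) = 552 K.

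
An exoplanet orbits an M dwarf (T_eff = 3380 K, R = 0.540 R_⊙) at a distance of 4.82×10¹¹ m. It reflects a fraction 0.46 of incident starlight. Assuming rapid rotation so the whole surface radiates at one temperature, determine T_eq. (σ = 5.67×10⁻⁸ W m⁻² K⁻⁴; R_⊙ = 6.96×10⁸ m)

R_⋆ = 0.540 × 6.96×10⁸ = 3.76×10⁸ m.
L = 4πR_⋆²σT_⋆⁴ = 4π(3.76×10⁸)² × 5.67×10⁻⁸ × (3380)⁴ = 1.31×10²⁵ W.
S = L/(4πd²) = 4.50 W m⁻².
Energy balance: absorbed = emitted ⇒ πR²·S(1−A) = 4πR²·σT_eq⁴, so T_eq⁴ = S(1−A)/(4σ).
T_eq = [4.50 × 0.54 / (4 × 5.67×10⁻⁸)]^(1/4) = (1.07×10⁷)^(1/4) = 57.2 K.

T_eq ≈ 57.2 K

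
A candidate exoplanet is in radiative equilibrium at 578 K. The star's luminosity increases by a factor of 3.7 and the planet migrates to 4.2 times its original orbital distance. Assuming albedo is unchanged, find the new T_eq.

T_eq ≈ 391 K

T_eq ∝ L^(1/4) · d^(−1/2).
T′ = 578 × 3.7^(1/4) / 4.2^(1/2) = 391 K.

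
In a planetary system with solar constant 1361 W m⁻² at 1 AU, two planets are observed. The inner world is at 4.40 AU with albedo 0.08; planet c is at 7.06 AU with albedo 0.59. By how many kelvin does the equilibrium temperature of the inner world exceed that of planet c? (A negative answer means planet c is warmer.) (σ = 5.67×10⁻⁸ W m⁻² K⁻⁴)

ΔT ≈ 46.1 K

T_eq = [S₀(1−A)/(4σd²)]^(1/4), so T ∝ (1−A)^(1/4) / √d.
T₁ = [1361×0.92/(4×5.67×10⁻⁸×4.40²)]^(1/4) = 129.95 K.
T₂ = [1361×0.41/(4×5.67×10⁻⁸×7.06²)]^(1/4) = 83.82 K.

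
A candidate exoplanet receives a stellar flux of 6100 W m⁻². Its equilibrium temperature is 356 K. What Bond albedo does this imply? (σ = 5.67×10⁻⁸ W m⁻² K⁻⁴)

From T_eq⁴ = S(1−A)/(4σ): 1−A = 4σT_eq⁴/S.
1−A = 4 × 5.67×10⁻⁸ × (356)⁴ / 6100 = 0.597.

A ≈ 0.40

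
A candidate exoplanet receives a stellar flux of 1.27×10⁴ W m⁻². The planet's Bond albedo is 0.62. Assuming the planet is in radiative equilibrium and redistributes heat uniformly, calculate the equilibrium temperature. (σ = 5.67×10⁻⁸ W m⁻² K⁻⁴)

T_eq ≈ 382 K

Energy balance: absorbed = emitted ⇒ πR²·S(1−A) = 4πR²·σT_eq⁴, so T_eq⁴ = S(1−A)/(4σ).
T_eq = [1.27×10⁴ × 0.38 / (4 × 5.67×10⁻⁸)]^(1/4) = (2.13×10¹⁰)^(1/4) = 382 K.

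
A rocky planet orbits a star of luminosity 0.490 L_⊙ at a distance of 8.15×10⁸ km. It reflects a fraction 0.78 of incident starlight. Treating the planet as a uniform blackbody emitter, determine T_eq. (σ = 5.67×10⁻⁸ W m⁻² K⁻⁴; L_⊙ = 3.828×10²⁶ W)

T_eq ≈ 68.3 K

d = 8.15×10⁸ km = 8.15×10¹¹ m.
L = 0.490 × 3.828×10²⁶ = 1.88×10²⁶ W.
Flux: S = L/(4πd²) = 1.88×10²⁶/(4π×(8.15×10¹¹)²) = 22.5 W m⁻².
Energy balance: absorbed = emitted ⇒ πR²·S(1−A) = 4πR²·σT_eq⁴, so T_eq⁴ = S(1−A)/(4σ).
T_eq = [22.5 × 0.22 / (4 × 5.67×10⁻⁸)]^(1/4) = (2.18×10⁷)^(1/4) = 68.3 K.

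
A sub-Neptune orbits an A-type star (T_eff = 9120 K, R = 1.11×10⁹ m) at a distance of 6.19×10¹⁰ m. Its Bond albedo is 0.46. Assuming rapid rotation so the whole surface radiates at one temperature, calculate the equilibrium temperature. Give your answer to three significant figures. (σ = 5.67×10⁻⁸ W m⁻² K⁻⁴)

L = 4πR_⋆²σT_⋆⁴ = 4π(1.11×10⁹)² × 5.67×10⁻⁸ × (9120)⁴ = 6.07×10²⁷ W.
S = L/(4πd²) = 1.26×10⁵ W m⁻².
Energy balance: absorbed = emitted ⇒ πR²·S(1−A) = 4πR²·σT_eq⁴, so T_eq⁴ = S(1−A)/(4σ).
T_eq = [1.26×10⁵ × 0.54 / (4 × 5.67×10⁻⁸)]^(1/4) = (3.00×10¹¹)^(1/4) = 740 K.

T_eq ≈ 740 K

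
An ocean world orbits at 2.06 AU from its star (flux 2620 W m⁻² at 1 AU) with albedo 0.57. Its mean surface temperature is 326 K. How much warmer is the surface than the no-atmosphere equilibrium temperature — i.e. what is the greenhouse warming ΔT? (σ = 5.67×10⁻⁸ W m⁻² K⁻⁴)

S = 2620/2.06² = 617.4 W m⁻².
T_eq = [S(1−A)/(4σ)]^(1/4) = [617.4×0.43/(4×5.67×10⁻⁸)]^(1/4) = 185.0 K.
ΔT = T_surf − T_eq = 326 − 185.0.

ΔT ≈ 141.0 K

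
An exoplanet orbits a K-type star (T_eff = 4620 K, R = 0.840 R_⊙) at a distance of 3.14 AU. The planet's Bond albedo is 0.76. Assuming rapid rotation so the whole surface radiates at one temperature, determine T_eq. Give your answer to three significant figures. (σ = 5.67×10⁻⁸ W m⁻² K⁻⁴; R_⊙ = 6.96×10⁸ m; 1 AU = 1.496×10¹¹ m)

R_⋆ = 0.840 × 6.96×10⁸ = 5.85×10⁸ m.
d = 3.14 AU = 4.70×10¹¹ m.
L = 4πR_⋆²σT_⋆⁴ = 4π(5.85×10⁸)² × 5.67×10⁻⁸ × (4620)⁴ = 1.11×10²⁶ W.
S = L/(4πd²) = 40.0 W m⁻².
Energy balance: absorbed = emitted ⇒ πR²·S(1−A) = 4πR²·σT_eq⁴, so T_eq⁴ = S(1−A)/(4σ).
T_eq = [40.0 × 0.24 / (4 × 5.67×10⁻⁸)]^(1/4) = (4.23×10⁷)^(1/4) = 80.7 K.

T_eq ≈ 80.7 K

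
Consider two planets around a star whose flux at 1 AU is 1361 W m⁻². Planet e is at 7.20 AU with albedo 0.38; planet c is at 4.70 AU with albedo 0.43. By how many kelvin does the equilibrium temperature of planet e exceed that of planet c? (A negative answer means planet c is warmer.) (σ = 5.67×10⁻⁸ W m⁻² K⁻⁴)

T_eq = [S₀(1−A)/(4σd²)]^(1/4), so T ∝ (1−A)^(1/4) / √d.
T₁ = [1361×0.62/(4×5.67×10⁻⁸×7.20²)]^(1/4) = 92.04 K.
T₂ = [1361×0.57/(4×5.67×10⁻⁸×4.70²)]^(1/4) = 111.55 K.

ΔT ≈ -19.5 K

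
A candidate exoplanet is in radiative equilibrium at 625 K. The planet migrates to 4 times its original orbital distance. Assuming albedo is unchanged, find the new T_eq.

T_eq ∝ L^(1/4) · d^(−1/2).
T′ = 625 / 4^(1/2) = 312 K.

T_eq ≈ 312 K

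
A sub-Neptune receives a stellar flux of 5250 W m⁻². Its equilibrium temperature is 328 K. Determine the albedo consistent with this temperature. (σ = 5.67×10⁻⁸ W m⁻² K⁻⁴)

From T_eq⁴ = S(1−A)/(4σ): 1−A = 4σT_eq⁴/S.
1−A = 4 × 5.67×10⁻⁸ × (328)⁴ / 5250 = 0.500.

A ≈ 0.50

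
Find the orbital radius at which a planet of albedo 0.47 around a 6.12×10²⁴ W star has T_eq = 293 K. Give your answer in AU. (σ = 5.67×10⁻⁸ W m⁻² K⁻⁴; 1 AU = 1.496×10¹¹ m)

From T_eq⁴ = L(1−A)/(16πσd²): d = √[L(1−A)/(16πσT_eq⁴)].
d = √[6.12×10²⁴ × 0.53 / (16π × 5.67×10⁻⁸ × (293)⁴)] = 1.24×10¹⁰ m = 0.0831 AU.

d ≈ 0.0831 AU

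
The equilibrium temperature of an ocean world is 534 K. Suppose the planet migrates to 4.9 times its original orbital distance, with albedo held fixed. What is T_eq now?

T_eq ≈ 241 K

T_eq ∝ L^(1/4) · d^(−1/2).
T′ = 534 / 4.9^(1/2) = 241 K.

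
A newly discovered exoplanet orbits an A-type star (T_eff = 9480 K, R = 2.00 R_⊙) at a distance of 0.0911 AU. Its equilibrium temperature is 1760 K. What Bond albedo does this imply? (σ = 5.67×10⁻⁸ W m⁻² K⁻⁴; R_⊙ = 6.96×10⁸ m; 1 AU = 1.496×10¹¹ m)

R_⋆ = 2.00 × 6.96×10⁸ = 1.39×10⁹ m.
d = 0.0911 AU = 1.36×10¹⁰ m.
L = 4πR_⋆²σT_⋆⁴ = 4π(1.39×10⁹)² × 5.67×10⁻⁸ × (9480)⁴ = 1.12×10²⁸ W.
S = L/(4πd²) = 4.78×10⁶ W m⁻².
From T_eq⁴ = S(1−A)/(4σ): 1−A = 4σT_eq⁴/S.
1−A = 4 × 5.67×10⁻⁸ × (1760)⁴ / 4.78×10⁶ = 0.456.

A ≈ 0.54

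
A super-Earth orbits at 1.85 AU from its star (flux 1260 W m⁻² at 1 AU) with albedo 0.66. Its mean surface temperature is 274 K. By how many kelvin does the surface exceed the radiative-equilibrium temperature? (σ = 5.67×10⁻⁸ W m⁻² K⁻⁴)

S = 1260/1.85² = 368.2 W m⁻².
T_eq = [S(1−A)/(4σ)]^(1/4) = [368.2×0.34/(4×5.67×10⁻⁸)]^(1/4) = 153.3 K.
ΔT = T_surf − T_eq = 274 − 153.3.

ΔT ≈ 120.7 K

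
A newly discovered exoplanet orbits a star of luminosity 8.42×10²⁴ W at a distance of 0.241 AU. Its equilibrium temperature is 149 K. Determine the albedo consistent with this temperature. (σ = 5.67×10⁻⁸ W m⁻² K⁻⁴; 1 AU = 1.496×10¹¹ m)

A ≈ 0.78

d = 0.241 AU = 3.61×10¹⁰ m.
Flux: S = L/(4πd²) = 8.42×10²⁴/(4π×(3.61×10¹⁰)²) = 515 W m⁻².
From T_eq⁴ = S(1−A)/(4σ): 1−A = 4σT_eq⁴/S.
1−A = 4 × 5.67×10⁻⁸ × (149)⁴ / 515 = 0.217.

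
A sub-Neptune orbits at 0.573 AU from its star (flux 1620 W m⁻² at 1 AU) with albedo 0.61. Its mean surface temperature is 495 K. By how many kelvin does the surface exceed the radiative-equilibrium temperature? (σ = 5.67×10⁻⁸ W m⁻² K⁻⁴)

S = 1620/0.573² = 4934 W m⁻².
T_eq = [S(1−A)/(4σ)]^(1/4) = [4934×0.39/(4×5.67×10⁻⁸)]^(1/4) = 303.5 K.
ΔT = T_surf − T_eq = 495 − 303.5.

ΔT ≈ 191.5 K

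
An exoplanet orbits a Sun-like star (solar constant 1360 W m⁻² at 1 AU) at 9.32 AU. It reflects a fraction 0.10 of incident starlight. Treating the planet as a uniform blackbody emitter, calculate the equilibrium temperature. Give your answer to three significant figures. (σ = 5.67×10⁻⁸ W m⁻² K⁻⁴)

Flux at 9.32 AU: S = 1360/9.32² = 15.7 W m⁻².
Energy balance: absorbed = emitted ⇒ πR²·S(1−A) = 4πR²·σT_eq⁴, so T_eq⁴ = S(1−A)/(4σ).
T_eq = [15.7 × 0.90 / (4 × 5.67×10⁻⁸)]^(1/4) = (6.21×10⁷)^(1/4) = 88.8 K.

T_eq ≈ 88.8 K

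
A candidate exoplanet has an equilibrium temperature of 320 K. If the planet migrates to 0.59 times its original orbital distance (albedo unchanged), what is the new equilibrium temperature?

T_eq ∝ L^(1/4) · d^(−1/2).
T′ = 320 / 0.59^(1/2) = 417 K.

T_eq ≈ 417 K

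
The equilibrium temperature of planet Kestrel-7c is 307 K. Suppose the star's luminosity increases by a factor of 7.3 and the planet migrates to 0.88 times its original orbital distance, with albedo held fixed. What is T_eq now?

T_eq ≈ 538 K

T_eq ∝ L^(1/4) · d^(−1/2).
T′ = 307 × 7.3^(1/4) / 0.88^(1/2) = 538 K.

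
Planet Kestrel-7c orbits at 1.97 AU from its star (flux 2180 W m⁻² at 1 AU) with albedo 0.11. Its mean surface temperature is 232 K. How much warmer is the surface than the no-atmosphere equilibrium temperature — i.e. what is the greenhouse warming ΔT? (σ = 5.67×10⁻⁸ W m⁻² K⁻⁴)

S = 2180/1.97² = 561.7 W m⁻².
T_eq = [S(1−A)/(4σ)]^(1/4) = [561.7×0.89/(4×5.67×10⁻⁸)]^(1/4) = 216.7 K.
ΔT = T_surf − T_eq = 232 − 216.7.

ΔT ≈ 15.3 K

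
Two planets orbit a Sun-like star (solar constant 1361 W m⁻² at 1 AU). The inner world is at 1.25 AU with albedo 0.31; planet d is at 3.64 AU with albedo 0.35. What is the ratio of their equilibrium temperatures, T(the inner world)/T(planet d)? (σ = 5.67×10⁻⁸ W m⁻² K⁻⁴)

T₁/T₂ ≈ 1.732

T_eq = [S₀(1−A)/(4σd²)]^(1/4), so T ∝ (1−A)^(1/4) / √d.
T₁ = [1361×0.69/(4×5.67×10⁻⁸×1.25²)]^(1/4) = 226.89 K.
T₂ = [1361×0.65/(4×5.67×10⁻⁸×3.64²)]^(1/4) = 130.99 K.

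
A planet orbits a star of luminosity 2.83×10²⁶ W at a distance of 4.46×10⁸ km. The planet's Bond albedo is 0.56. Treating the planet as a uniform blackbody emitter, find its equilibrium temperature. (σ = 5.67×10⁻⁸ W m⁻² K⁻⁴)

T_eq ≈ 122 K

d = 4.46×10⁸ km = 4.46×10¹¹ m.
Flux: S = L/(4πd²) = 2.83×10²⁶/(4π×(4.46×10¹¹)²) = 113 W m⁻².
Energy balance: absorbed = emitted ⇒ πR²·S(1−A) = 4πR²·σT_eq⁴, so T_eq⁴ = S(1−A)/(4σ).
T_eq = [113 × 0.44 / (4 × 5.67×10⁻⁸)]^(1/4) = (2.20×10⁸)^(1/4) = 122 K.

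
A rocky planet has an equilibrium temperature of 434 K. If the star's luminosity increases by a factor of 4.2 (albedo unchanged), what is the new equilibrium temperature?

T_eq ∝ L^(1/4) · d^(−1/2).
T′ = 434 × 4.2^(1/4) = 621 K.

T_eq ≈ 621 K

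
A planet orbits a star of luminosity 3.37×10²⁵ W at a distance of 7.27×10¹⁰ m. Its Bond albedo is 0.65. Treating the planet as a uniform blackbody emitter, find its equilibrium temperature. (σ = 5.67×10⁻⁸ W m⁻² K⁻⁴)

T_eq ≈ 167 K

Flux: S = L/(4πd²) = 3.37×10²⁵/(4π×(7.27×10¹⁰)²) = 507 W m⁻².
Energy balance: absorbed = emitted ⇒ πR²·S(1−A) = 4πR²·σT_eq⁴, so T_eq⁴ = S(1−A)/(4σ).
T_eq = [507 × 0.35 / (4 × 5.67×10⁻⁸)]^(1/4) = (7.83×10⁸)^(1/4) = 167 K.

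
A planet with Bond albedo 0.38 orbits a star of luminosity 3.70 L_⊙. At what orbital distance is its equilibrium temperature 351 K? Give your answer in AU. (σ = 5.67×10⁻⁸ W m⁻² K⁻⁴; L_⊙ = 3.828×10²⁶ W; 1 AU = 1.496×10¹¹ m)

L = 3.70 × 3.828×10²⁶ = 1.42×10²⁷ W.
From T_eq⁴ = L(1−A)/(16πσd²): d = √[L(1−A)/(16πσT_eq⁴)].
d = √[1.42×10²⁷ × 0.62 / (16π × 5.67×10⁻⁸ × (351)⁴)] = 1.42×10¹¹ m = 0.952 AU.

d ≈ 0.952 AU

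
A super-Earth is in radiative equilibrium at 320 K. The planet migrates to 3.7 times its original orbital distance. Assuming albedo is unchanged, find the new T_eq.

T_eq ≈ 166 K

T_eq ∝ L^(1/4) · d^(−1/2).
T′ = 320 / 3.7^(1/2) = 166 K.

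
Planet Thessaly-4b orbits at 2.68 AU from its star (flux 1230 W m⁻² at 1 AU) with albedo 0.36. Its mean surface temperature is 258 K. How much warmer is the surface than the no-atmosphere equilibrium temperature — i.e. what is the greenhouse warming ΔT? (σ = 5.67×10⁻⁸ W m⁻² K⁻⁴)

ΔT ≈ 109.7 K

S = 1230/2.68² = 171.3 W m⁻².
T_eq = [S(1−A)/(4σ)]^(1/4) = [171.3×0.64/(4×5.67×10⁻⁸)]^(1/4) = 148.3 K.
ΔT = T_surf − T_eq = 258 − 148.3.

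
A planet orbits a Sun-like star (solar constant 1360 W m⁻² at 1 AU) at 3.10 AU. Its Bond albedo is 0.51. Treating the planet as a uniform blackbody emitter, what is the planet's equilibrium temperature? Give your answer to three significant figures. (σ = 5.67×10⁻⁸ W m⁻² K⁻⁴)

Flux at 3.10 AU: S = 1360/3.10² = 142 W m⁻².
Energy balance: absorbed = emitted ⇒ πR²·S(1−A) = 4πR²·σT_eq⁴, so T_eq⁴ = S(1−A)/(4σ).
T_eq = [142 × 0.49 / (4 × 5.67×10⁻⁸)]^(1/4) = (3.06×10⁸)^(1/4) = 132 K.

T_eq ≈ 132 K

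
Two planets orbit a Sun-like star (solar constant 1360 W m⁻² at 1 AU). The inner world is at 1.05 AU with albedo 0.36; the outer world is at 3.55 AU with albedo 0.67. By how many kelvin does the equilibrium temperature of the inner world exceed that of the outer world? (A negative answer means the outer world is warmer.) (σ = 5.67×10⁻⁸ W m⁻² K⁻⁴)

T_eq = [S₀(1−A)/(4σd²)]^(1/4), so T ∝ (1−A)^(1/4) / √d.
T₁ = [1360×0.64/(4×5.67×10⁻⁸×1.05²)]^(1/4) = 242.90 K.
T₂ = [1360×0.33/(4×5.67×10⁻⁸×3.55²)]^(1/4) = 111.94 K.

ΔT ≈ 131.0 K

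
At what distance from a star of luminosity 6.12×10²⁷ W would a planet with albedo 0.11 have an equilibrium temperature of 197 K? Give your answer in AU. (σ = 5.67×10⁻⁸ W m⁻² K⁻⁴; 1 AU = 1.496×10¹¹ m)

d ≈ 7.53 AU

From T_eq⁴ = L(1−A)/(16πσd²): d = √[L(1−A)/(16πσT_eq⁴)].
d = √[6.12×10²⁷ × 0.89 / (16π × 5.67×10⁻⁸ × (197)⁴)] = 1.13×10¹² m = 7.53 AU.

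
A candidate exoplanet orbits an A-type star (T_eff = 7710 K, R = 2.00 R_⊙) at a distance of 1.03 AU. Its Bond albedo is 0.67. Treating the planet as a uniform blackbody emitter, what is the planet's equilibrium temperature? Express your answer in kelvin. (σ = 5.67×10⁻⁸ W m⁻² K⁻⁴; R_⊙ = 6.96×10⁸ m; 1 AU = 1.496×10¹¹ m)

T_eq ≈ 393 K

R_⋆ = 2.00 × 6.96×10⁸ = 1.39×10⁹ m.
d = 1.03 AU = 1.54×10¹¹ m.
L = 4πR_⋆²σT_⋆⁴ = 4π(1.39×10⁹)² × 5.67×10⁻⁸ × (7710)⁴ = 4.88×10²⁷ W.
S = L/(4πd²) = 1.64×10⁴ W m⁻².
Energy balance: absorbed = emitted ⇒ πR²·S(1−A) = 4πR²·σT_eq⁴, so T_eq⁴ = S(1−A)/(4σ).
T_eq = [1.64×10⁴ × 0.33 / (4 × 5.67×10⁻⁸)]^(1/4) = (2.38×10¹⁰)^(1/4) = 393 K.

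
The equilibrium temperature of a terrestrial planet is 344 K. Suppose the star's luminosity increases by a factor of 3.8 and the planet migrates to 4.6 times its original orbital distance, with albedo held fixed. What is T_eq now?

T_eq ≈ 224 K

T_eq ∝ L^(1/4) · d^(−1/2).
T′ = 344 × 3.8^(1/4) / 4.6^(1/2) = 224 K.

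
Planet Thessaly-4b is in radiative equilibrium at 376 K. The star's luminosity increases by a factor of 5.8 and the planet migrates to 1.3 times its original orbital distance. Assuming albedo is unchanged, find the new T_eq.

T_eq ≈ 512 K

T_eq ∝ L^(1/4) · d^(−1/2).
T′ = 376 × 5.8^(1/4) / 1.3^(1/2) = 512 K.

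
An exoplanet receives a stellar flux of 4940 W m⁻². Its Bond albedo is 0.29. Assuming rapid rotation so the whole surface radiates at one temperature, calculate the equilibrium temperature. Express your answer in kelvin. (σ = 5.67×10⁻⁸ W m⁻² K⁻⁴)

Energy balance: absorbed = emitted ⇒ πR²·S(1−A) = 4πR²·σT_eq⁴, so T_eq⁴ = S(1−A)/(4σ).
T_eq = [4940 × 0.71 / (4 × 5.67×10⁻⁸)]^(1/4) = (1.55×10¹⁰)^(1/4) = 353 K.

T_eq ≈ 353 K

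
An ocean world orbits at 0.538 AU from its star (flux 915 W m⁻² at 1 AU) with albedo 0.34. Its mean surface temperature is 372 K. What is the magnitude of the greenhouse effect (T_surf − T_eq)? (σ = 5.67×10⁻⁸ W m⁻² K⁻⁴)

ΔT ≈ 62.3 K

S = 915/0.538² = 3161 W m⁻².
T_eq = [S(1−A)/(4σ)]^(1/4) = [3161×0.66/(4×5.67×10⁻⁸)]^(1/4) = 309.7 K.
ΔT = T_surf − T_eq = 372 − 309.7.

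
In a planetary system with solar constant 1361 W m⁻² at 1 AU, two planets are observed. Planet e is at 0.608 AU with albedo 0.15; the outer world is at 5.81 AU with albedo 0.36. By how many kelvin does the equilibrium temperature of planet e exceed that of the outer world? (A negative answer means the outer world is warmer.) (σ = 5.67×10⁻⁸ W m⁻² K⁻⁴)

T_eq = [S₀(1−A)/(4σd²)]^(1/4), so T ∝ (1−A)^(1/4) / √d.
T₁ = [1361×0.85/(4×5.67×10⁻⁸×0.608²)]^(1/4) = 342.73 K.
T₂ = [1361×0.64/(4×5.67×10⁻⁸×5.81²)]^(1/4) = 103.28 K.

ΔT ≈ 239.5 K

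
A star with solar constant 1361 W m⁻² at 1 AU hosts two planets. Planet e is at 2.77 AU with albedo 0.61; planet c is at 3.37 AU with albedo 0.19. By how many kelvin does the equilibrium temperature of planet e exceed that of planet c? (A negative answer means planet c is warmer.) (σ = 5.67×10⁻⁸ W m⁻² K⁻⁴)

ΔT ≈ -11.7 K

T_eq = [S₀(1−A)/(4σd²)]^(1/4), so T ∝ (1−A)^(1/4) / √d.
T₁ = [1361×0.39/(4×5.67×10⁻⁸×2.77²)]^(1/4) = 132.15 K.
T₂ = [1361×0.81/(4×5.67×10⁻⁸×3.37²)]^(1/4) = 143.83 K.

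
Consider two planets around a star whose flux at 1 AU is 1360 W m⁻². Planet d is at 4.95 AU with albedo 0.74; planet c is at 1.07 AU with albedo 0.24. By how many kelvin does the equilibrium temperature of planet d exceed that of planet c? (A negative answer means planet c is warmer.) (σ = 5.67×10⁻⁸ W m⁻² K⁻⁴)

ΔT ≈ -161.9 K

T_eq = [S₀(1−A)/(4σd²)]^(1/4), so T ∝ (1−A)^(1/4) / √d.
T₁ = [1360×0.26/(4×5.67×10⁻⁸×4.95²)]^(1/4) = 89.31 K.
T₂ = [1360×0.76/(4×5.67×10⁻⁸×1.07²)]^(1/4) = 251.18 K.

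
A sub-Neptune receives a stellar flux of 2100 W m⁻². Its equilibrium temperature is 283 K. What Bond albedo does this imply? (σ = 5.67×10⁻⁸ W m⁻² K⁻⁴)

From T_eq⁴ = S(1−A)/(4σ): 1−A = 4σT_eq⁴/S.
1−A = 4 × 5.67×10⁻⁸ × (283)⁴ / 2100 = 0.693.

A ≈ 0.31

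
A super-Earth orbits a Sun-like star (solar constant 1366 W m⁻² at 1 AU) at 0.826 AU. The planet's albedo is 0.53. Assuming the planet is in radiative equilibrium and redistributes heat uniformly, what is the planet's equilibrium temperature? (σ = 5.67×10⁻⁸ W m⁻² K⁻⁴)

T_eq ≈ 254 K

Flux at 0.826 AU: S = 1366/0.826² = 2000 W m⁻².
Energy balance: absorbed = emitted ⇒ πR²·S(1−A) = 4πR²·σT_eq⁴, so T_eq⁴ = S(1−A)/(4σ).
T_eq = [2000 × 0.47 / (4 × 5.67×10⁻⁸)]^(1/4) = (4.15×10⁹)^(1/4) = 254 K.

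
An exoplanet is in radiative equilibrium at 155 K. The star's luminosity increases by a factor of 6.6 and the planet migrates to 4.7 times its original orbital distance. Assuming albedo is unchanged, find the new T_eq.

T_eq ≈ 115 K

T_eq ∝ L^(1/4) · d^(−1/2).
T′ = 155 × 6.6^(1/4) / 4.7^(1/2) = 115 K.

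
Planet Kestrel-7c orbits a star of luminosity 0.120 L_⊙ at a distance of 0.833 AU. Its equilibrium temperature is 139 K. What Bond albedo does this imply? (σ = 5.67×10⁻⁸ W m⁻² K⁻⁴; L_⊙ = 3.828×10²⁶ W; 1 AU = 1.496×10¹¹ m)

A ≈ 0.64

d = 0.833 AU = 1.25×10¹¹ m.
L = 0.120 × 3.828×10²⁶ = 4.59×10²⁵ W.
Flux: S = L/(4πd²) = 4.59×10²⁵/(4π×(1.25×10¹¹)²) = 235 W m⁻².
From T_eq⁴ = S(1−A)/(4σ): 1−A = 4σT_eq⁴/S.
1−A = 4 × 5.67×10⁻⁸ × (139)⁴ / 235 = 0.360.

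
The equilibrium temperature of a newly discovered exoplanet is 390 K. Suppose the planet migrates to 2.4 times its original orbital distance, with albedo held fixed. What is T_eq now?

T_eq ∝ L^(1/4) · d^(−1/2).
T′ = 390 / 2.4^(1/2) = 252 K.

T_eq ≈ 252 K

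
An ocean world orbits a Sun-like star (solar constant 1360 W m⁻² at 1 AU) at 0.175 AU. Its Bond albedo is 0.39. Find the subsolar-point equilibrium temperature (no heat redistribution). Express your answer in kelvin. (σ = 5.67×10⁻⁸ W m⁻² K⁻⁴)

T_ss ≈ 831 K

Flux at 0.175 AU: S = 1360/0.175² = 4.44×10⁴ W m⁻².
At the subsolar point the surface absorbs S(1−A) and emits σT⁴ per unit area — no factor of 4, since only the local patch is in balance.
T = [4.44×10⁴ × 0.61 / 5.67×10⁻⁸]^(1/4) = (4.78×10¹¹)^(1/4) = 831 K.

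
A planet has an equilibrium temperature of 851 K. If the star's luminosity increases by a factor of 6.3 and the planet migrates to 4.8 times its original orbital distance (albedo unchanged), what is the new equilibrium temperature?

T_eq ≈ 615 K

T_eq ∝ L^(1/4) · d^(−1/2).
T′ = 851 × 6.3^(1/4) / 4.8^(1/2) = 615 K.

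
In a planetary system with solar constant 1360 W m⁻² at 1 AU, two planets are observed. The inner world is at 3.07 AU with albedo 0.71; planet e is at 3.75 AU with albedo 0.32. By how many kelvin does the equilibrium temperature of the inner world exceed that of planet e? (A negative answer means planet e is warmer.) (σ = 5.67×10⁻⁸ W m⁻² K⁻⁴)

ΔT ≈ -13.9 K

T_eq = [S₀(1−A)/(4σd²)]^(1/4), so T ∝ (1−A)^(1/4) / √d.
T₁ = [1360×0.29/(4×5.67×10⁻⁸×3.07²)]^(1/4) = 116.55 K.
T₂ = [1360×0.68/(4×5.67×10⁻⁸×3.75²)]^(1/4) = 130.49 K.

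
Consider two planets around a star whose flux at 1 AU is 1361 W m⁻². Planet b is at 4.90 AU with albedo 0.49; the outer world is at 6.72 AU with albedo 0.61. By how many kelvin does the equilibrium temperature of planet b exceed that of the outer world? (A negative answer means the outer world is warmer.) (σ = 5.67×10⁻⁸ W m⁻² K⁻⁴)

ΔT ≈ 21.4 K

T_eq = [S₀(1−A)/(4σd²)]^(1/4), so T ∝ (1−A)^(1/4) / √d.
T₁ = [1361×0.51/(4×5.67×10⁻⁸×4.90²)]^(1/4) = 106.25 K.
T₂ = [1361×0.39/(4×5.67×10⁻⁸×6.72²)]^(1/4) = 84.85 K.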